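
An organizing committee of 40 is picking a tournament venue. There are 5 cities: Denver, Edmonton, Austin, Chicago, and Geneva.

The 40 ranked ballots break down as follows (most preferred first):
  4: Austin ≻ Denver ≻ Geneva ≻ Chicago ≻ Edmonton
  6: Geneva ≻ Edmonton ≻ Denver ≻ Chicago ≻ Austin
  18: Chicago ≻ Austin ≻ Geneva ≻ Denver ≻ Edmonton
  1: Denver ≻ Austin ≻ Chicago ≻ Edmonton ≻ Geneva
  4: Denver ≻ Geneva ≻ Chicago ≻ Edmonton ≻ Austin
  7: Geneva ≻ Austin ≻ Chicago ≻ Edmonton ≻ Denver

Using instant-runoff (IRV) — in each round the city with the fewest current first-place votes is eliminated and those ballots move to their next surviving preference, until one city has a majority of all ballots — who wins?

Geneva

Round 1: Denver 5, Edmonton 0, Austin 4, Chicago 18, Geneva 13. Edmonton eliminated.
Round 2: Denver 5, Austin 4, Chicago 18, Geneva 13. Austin eliminated.
Round 3: Denver 9, Chicago 18, Geneva 13. Denver eliminated.
Round 4: Chicago 19, Geneva 21. Geneva has a majority (≥21).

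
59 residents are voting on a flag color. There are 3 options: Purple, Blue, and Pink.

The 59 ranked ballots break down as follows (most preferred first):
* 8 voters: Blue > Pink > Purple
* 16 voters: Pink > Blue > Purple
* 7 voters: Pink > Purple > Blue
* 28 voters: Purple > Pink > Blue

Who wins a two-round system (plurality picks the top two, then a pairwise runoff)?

Round 1 first-place votes: Purple 28, Blue 8, Pink 23. Purple and Pink advance.
Runoff: Purple is ranked above Pink on 28 ballots, Pink above Purple on 31.

Pink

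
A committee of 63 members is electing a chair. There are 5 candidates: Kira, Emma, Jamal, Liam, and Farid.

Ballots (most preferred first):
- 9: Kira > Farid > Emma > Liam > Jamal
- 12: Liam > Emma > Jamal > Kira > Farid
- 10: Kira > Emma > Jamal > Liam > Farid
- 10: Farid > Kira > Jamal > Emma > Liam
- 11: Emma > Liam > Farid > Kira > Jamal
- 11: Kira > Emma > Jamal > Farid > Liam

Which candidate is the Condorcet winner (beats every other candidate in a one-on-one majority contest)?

Kira

Kira vs Emma: 40–23
Kira vs Jamal: 51–12
Kira vs Liam: 40–23
Kira vs Farid: 42–21
Kira beats every other candidate.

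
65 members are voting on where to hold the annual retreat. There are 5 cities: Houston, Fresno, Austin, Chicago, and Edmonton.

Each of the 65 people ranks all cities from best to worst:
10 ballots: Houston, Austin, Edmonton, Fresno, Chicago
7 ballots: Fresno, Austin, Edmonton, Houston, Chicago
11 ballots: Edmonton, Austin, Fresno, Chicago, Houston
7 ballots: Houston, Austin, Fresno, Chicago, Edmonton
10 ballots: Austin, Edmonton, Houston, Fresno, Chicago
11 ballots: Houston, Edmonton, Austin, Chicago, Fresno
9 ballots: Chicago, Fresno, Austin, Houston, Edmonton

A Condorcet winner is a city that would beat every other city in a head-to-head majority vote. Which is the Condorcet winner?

Austin

Austin vs Houston: 37–28
Austin vs Fresno: 49–16
Austin vs Chicago: 56–9
Austin vs Edmonton: 43–22
Austin beats every other city.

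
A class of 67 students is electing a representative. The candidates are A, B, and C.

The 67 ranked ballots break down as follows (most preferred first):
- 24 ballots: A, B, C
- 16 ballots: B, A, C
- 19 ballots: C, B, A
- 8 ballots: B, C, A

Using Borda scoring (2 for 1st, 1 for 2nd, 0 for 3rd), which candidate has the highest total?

A: 24×2 + 16×1 + 19×0 + 8×0 = 64
B: 24×1 + 16×2 + 19×1 + 8×2 = 91
C: 24×0 + 16×0 + 19×2 + 8×1 = 46

B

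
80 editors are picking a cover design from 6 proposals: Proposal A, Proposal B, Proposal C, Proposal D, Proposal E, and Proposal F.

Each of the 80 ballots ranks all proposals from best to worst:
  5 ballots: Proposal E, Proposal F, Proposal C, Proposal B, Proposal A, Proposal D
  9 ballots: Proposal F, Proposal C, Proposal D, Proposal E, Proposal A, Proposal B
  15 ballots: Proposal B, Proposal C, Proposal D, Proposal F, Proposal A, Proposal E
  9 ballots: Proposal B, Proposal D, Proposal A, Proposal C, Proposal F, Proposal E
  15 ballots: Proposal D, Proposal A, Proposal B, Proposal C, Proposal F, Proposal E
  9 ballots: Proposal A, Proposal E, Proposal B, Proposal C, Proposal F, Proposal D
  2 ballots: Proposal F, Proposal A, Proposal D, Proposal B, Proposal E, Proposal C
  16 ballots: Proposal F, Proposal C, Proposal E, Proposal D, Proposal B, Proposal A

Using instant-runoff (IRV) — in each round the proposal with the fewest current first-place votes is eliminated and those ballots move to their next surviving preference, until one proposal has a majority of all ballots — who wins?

Round 1: Proposal A 9, Proposal B 24, Proposal C 0, Proposal D 15, Proposal E 5, Proposal F 27. Proposal C eliminated.
Round 2: Proposal A 9, Proposal B 24, Proposal D 15, Proposal E 5, Proposal F 27. Proposal E eliminated.
Round 3: Proposal A 9, Proposal B 24, Proposal D 15, Proposal F 32. Proposal A eliminated.
Round 4: Proposal B 33, Proposal D 15, Proposal F 32. Proposal D eliminated.
Round 5: Proposal B 48, Proposal F 32. Proposal B has a majority (≥41).

Proposal B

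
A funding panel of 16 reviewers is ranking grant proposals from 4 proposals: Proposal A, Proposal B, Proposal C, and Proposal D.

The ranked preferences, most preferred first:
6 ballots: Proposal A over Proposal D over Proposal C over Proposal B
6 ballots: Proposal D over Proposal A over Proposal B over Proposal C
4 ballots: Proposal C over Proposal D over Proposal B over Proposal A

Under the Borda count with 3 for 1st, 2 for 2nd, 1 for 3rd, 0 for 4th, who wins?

Proposal D

Proposal A: 6×3 + 6×2 + 4×0 = 30
Proposal B: 6×0 + 6×1 + 4×1 = 10
Proposal C: 6×1 + 6×0 + 4×3 = 18
Proposal D: 6×2 + 6×3 + 4×2 = 38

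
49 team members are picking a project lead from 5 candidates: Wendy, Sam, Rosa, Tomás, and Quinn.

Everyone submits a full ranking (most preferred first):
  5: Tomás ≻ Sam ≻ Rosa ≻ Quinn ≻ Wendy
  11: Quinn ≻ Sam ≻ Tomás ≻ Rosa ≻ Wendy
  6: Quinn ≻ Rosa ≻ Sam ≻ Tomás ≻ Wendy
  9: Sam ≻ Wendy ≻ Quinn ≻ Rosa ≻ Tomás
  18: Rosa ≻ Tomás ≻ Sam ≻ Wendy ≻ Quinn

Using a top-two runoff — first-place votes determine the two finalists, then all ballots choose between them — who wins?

Round 1 first-place votes: Wendy 0, Sam 9, Rosa 18, Tomás 5, Quinn 17. Rosa and Quinn advance.
Runoff: Rosa is ranked above Quinn on 23 ballots, Quinn above Rosa on 26.

Quinn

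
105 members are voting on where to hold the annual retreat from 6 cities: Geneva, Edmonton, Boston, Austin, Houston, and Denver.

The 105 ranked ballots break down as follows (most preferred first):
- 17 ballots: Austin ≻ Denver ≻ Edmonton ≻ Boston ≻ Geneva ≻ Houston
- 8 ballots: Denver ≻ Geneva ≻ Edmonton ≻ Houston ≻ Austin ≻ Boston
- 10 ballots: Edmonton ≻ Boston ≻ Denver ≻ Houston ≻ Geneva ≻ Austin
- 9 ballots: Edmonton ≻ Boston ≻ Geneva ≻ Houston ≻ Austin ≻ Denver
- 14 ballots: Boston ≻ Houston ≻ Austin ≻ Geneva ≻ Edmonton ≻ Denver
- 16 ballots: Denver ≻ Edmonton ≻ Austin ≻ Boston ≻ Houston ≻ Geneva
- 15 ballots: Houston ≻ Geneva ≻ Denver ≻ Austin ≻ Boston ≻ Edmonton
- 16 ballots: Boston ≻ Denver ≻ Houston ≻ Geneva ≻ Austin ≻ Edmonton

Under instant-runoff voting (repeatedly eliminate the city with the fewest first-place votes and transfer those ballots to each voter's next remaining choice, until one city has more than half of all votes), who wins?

Denver

Round 1: Geneva 0, Edmonton 19, Boston 30, Austin 17, Houston 15, Denver 24. Geneva eliminated.
Round 2: Edmonton 19, Boston 30, Austin 17, Houston 15, Denver 24. Houston eliminated.
Round 3: Edmonton 19, Boston 30, Austin 17, Denver 39. Austin eliminated.
Round 4: Edmonton 19, Boston 30, Denver 56. Denver has a majority (≥53).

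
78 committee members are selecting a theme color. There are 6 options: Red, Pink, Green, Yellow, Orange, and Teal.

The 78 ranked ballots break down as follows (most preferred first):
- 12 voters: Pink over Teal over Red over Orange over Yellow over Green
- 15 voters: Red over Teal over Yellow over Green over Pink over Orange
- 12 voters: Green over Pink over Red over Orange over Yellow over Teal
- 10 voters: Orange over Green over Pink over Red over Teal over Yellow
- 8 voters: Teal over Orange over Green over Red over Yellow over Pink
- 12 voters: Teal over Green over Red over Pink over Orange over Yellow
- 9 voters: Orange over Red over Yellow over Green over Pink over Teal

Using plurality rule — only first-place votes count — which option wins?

Teal

First-place votes: Red 15, Pink 12, Green 12, Yellow 0, Orange 19, Teal 20.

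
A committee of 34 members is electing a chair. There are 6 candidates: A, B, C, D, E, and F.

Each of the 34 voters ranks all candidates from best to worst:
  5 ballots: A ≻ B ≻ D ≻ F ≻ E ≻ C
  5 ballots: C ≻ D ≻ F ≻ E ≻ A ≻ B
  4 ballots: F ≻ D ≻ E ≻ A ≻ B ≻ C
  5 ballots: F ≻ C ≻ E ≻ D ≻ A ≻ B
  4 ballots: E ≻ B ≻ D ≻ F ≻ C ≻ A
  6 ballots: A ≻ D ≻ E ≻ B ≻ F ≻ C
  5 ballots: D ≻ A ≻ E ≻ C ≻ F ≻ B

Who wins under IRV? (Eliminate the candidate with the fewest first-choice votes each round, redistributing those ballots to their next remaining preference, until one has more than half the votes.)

D

Round 1: A 11, B 0, C 5, D 5, E 4, F 9. B eliminated.
Round 2: A 11, C 5, D 5, E 4, F 9. E eliminated.
Round 3: A 11, C 5, D 9, F 9. C eliminated.
Round 4: A 11, D 14, F 9. F eliminated.
Round 5: A 11, D 23. D has a majority (≥18).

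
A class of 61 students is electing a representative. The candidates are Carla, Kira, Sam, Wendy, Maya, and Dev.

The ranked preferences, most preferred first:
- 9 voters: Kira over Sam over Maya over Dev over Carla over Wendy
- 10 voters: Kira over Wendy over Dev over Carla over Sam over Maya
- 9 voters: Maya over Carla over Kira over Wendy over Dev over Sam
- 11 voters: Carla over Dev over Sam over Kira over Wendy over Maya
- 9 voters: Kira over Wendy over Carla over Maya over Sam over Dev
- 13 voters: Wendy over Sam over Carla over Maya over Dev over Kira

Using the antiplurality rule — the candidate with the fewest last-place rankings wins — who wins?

Carla

Last-place votes: Carla 0, Kira 13, Sam 9, Wendy 9, Maya 21, Dev 9.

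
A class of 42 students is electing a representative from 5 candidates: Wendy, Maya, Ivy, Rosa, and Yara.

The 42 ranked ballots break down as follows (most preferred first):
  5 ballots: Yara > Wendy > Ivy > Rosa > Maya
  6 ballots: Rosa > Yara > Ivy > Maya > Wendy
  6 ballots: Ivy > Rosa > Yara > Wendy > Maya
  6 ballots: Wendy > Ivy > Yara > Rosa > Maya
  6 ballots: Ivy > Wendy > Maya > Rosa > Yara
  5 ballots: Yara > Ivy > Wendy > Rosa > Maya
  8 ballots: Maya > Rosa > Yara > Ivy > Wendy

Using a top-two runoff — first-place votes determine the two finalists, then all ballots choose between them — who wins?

Round 1 first-place votes: Wendy 6, Maya 8, Ivy 12, Rosa 6, Yara 10. Ivy and Yara advance.
Runoff: Ivy is ranked above Yara on 18 ballots, Yara above Ivy on 24.

Yara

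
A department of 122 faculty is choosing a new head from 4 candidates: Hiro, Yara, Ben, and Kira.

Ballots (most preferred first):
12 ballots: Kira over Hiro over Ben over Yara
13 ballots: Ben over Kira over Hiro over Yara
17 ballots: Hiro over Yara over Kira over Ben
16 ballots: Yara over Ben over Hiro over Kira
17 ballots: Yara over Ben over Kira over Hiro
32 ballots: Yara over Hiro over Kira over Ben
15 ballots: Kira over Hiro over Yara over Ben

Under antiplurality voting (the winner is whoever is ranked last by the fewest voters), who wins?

Last-place votes: Hiro 17, Yara 25, Ben 64, Kira 16.

Kira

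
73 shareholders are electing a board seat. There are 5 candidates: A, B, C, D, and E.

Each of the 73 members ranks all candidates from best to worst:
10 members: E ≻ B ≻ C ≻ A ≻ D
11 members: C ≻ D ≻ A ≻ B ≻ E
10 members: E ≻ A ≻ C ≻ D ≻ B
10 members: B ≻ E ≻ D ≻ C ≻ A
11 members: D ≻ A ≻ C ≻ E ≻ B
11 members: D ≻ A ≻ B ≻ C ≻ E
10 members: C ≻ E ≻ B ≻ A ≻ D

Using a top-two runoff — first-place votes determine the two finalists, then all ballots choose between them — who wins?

C

Round 1 first-place votes: A 0, B 10, C 21, D 22, E 20. D and C advance.
Runoff: D is ranked above C on 32 ballots, C above D on 41.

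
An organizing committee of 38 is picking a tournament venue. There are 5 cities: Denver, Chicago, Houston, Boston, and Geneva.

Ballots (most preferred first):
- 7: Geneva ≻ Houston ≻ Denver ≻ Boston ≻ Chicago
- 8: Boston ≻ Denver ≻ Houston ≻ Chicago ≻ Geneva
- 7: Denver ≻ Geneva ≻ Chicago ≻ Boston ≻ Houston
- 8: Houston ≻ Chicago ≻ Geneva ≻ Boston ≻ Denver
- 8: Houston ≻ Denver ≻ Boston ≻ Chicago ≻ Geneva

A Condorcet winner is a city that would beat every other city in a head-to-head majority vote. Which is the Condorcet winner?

Houston

Houston vs Denver: 23–15
Houston vs Chicago: 31–7
Houston vs Boston: 23–15
Houston vs Geneva: 24–14
Houston beats every other city.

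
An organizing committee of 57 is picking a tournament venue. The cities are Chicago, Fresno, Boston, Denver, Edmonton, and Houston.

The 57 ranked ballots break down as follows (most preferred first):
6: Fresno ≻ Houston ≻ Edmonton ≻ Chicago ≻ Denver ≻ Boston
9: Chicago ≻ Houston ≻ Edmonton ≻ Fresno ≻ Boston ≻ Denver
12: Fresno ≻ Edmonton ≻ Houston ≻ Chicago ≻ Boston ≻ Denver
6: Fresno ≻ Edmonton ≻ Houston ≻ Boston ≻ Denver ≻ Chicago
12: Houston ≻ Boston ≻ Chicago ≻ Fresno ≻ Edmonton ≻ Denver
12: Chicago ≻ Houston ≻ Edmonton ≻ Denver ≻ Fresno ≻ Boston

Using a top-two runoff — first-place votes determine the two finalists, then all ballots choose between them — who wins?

Chicago

Round 1 first-place votes: Chicago 21, Fresno 24, Boston 0, Denver 0, Edmonton 0, Houston 12. Fresno and Chicago advance.
Runoff: Fresno is ranked above Chicago on 24 ballots, Chicago above Fresno on 33.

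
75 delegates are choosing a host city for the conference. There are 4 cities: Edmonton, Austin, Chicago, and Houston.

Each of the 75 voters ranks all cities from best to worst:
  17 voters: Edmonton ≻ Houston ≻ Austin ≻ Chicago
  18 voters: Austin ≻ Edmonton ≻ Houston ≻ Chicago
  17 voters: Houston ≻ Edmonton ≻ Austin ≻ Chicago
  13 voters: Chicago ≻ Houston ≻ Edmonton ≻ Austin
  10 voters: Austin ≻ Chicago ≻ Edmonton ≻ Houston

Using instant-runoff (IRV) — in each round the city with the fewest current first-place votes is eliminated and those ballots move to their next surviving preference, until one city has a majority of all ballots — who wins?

Round 1: Edmonton 17, Austin 28, Chicago 13, Houston 17. Chicago eliminated.
Round 2: Edmonton 17, Austin 28, Houston 30. Edmonton eliminated.
Round 3: Austin 28, Houston 47. Houston has a majority (≥38).

Houston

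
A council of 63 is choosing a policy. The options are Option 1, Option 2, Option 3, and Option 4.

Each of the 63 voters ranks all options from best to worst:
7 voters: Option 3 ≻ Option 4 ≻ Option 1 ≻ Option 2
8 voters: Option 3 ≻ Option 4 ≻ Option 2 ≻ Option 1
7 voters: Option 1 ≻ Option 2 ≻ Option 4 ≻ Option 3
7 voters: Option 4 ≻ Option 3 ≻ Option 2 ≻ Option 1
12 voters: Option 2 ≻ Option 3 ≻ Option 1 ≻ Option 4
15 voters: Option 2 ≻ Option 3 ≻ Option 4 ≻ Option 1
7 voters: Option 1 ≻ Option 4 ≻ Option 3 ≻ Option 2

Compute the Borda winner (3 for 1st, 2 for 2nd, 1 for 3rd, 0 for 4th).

Option 3

Option 1: 7×1 + 8×0 + 7×3 + 7×0 + 12×1 + 15×0 + 7×3 = 61
Option 2: 7×0 + 8×1 + 7×2 + 7×1 + 12×3 + 15×3 + 7×0 = 110
Option 3: 7×3 + 8×3 + 7×0 + 7×2 + 12×2 + 15×2 + 7×1 = 120
Option 4: 7×2 + 8×2 + 7×1 + 7×3 + 12×0 + 15×1 + 7×2 = 87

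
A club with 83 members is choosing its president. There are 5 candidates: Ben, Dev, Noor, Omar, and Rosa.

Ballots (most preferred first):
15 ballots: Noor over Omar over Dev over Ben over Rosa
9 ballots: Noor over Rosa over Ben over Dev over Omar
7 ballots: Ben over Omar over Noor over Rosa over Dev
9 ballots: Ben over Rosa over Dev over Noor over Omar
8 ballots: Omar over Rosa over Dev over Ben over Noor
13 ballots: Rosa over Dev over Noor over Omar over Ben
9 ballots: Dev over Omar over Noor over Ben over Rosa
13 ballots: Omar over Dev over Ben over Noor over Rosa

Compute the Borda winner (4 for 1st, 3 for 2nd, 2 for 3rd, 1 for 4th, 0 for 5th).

Omar

Ben: 15×1 + 9×2 + 7×4 + 9×4 + 8×1 + 13×0 + 9×1 + 13×2 = 140
Dev: 15×2 + 9×1 + 7×0 + 9×2 + 8×2 + 13×3 + 9×4 + 13×3 = 187
Noor: 15×4 + 9×4 + 7×2 + 9×1 + 8×0 + 13×2 + 9×2 + 13×1 = 176
Omar: 15×3 + 9×0 + 7×3 + 9×0 + 8×4 + 13×1 + 9×3 + 13×4 = 190
Rosa: 15×0 + 9×3 + 7×1 + 9×3 + 8×3 + 13×4 + 9×0 + 13×0 = 137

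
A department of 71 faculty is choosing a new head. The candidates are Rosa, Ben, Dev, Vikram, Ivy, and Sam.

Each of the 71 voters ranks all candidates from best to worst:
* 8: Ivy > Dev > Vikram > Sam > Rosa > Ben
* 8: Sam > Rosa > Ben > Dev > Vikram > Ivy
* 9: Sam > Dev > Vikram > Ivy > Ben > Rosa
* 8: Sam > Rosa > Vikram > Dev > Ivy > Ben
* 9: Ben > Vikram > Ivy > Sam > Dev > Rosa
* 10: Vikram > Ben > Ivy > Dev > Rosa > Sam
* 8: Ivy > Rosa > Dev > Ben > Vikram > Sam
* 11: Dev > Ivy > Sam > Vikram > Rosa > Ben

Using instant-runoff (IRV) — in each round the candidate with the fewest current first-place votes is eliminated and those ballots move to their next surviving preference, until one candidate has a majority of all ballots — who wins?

Round 1: Rosa 0, Ben 9, Dev 11, Vikram 10, Ivy 16, Sam 25. Rosa eliminated.
Round 2: Ben 9, Dev 11, Vikram 10, Ivy 16, Sam 25. Ben eliminated.
Round 3: Dev 11, Vikram 19, Ivy 16, Sam 25. Dev eliminated.
Round 4: Vikram 19, Ivy 27, Sam 25. Vikram eliminated.
Round 5: Ivy 46, Sam 25. Ivy has a majority (≥36).

Ivy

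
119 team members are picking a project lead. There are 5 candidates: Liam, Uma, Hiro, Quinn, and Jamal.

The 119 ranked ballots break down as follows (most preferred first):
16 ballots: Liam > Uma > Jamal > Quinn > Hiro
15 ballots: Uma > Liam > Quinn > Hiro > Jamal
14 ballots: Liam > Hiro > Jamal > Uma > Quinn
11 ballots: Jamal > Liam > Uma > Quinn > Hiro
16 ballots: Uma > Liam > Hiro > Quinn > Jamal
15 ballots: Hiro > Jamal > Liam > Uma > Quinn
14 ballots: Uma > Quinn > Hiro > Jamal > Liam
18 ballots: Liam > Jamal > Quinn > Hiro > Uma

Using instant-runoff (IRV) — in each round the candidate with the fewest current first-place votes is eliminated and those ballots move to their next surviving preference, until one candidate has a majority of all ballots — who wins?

Liam

Round 1: Liam 48, Uma 45, Hiro 15, Quinn 0, Jamal 11. Quinn eliminated.
Round 2: Liam 48, Uma 45, Hiro 15, Jamal 11. Jamal eliminated.
Round 3: Liam 59, Uma 45, Hiro 15. Hiro eliminated.
Round 4: Liam 74, Uma 45. Liam has a majority (≥60).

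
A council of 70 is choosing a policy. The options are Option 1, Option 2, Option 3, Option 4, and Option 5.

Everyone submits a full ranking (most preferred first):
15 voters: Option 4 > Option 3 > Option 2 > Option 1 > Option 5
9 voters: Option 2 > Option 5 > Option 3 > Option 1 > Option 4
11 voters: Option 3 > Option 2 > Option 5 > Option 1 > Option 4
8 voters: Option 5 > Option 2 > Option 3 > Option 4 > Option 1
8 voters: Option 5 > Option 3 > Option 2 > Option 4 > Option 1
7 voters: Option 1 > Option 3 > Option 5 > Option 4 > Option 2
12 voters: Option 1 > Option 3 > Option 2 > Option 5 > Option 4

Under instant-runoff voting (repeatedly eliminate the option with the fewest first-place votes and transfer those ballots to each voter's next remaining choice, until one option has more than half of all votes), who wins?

Option 5

Round 1: Option 1 19, Option 2 9, Option 3 11, Option 4 15, Option 5 16. Option 2 eliminated.
Round 2: Option 1 19, Option 3 11, Option 4 15, Option 5 25. Option 3 eliminated.
Round 3: Option 1 19, Option 4 15, Option 5 36. Option 5 has a majority (≥36).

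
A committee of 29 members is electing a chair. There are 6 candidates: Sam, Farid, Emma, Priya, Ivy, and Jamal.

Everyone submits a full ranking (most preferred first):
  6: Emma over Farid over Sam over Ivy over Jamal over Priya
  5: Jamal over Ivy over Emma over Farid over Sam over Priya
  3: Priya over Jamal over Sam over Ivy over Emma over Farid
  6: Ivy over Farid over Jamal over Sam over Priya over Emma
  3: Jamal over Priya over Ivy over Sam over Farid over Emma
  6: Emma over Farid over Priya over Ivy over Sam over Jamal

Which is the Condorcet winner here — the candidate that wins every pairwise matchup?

Ivy vs Sam: 20–9
Ivy vs Farid: 17–12
Ivy vs Emma: 17–12
Ivy vs Priya: 17–12
Ivy vs Jamal: 18–11
Ivy beats every other candidate.

Ivy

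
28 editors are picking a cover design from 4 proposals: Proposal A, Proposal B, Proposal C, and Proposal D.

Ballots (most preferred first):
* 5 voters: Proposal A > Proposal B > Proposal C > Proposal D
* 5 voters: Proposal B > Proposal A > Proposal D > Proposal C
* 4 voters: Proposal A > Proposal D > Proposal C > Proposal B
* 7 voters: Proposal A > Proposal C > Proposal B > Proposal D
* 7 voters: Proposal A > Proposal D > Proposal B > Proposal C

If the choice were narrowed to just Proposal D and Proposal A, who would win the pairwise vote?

Proposal D is ranked above Proposal A on 0 ballots; Proposal A above Proposal D on 28.

Proposal A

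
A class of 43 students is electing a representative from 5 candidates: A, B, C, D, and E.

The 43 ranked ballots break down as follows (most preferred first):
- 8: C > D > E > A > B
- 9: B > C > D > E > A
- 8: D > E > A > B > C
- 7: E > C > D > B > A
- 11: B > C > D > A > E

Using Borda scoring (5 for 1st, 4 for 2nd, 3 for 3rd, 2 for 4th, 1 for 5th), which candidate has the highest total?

A: 8×2 + 9×1 + 8×3 + 7×1 + 11×2 = 78
B: 8×1 + 9×5 + 8×2 + 7×2 + 11×5 = 138
C: 8×5 + 9×4 + 8×1 + 7×4 + 11×4 = 156
D: 8×4 + 9×3 + 8×5 + 7×3 + 11×3 = 153
E: 8×3 + 9×2 + 8×4 + 7×5 + 11×1 = 120

C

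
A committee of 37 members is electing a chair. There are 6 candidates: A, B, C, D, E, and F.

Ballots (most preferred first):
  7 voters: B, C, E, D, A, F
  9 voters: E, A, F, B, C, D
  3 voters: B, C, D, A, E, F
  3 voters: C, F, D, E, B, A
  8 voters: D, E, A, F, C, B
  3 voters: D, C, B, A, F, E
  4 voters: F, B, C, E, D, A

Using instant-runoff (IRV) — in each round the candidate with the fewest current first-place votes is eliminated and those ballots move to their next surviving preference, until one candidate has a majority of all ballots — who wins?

B

Round 1: A 0, B 10, C 3, D 11, E 9, F 4. A eliminated.
Round 2: B 10, C 3, D 11, E 9, F 4. C eliminated.
Round 3: B 10, D 11, E 9, F 7. F eliminated.
Round 4: B 14, D 14, E 9. E eliminated.
Round 5: B 23, D 14. B has a majority (≥19).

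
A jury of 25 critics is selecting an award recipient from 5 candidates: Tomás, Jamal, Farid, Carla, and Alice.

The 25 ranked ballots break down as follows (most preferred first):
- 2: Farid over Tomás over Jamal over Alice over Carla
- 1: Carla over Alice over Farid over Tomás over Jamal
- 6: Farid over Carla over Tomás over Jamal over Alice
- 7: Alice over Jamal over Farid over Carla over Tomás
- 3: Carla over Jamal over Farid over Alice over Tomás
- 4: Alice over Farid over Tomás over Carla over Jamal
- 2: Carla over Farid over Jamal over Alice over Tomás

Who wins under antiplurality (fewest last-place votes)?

Last-place votes: Tomás 12, Jamal 5, Farid 0, Carla 2, Alice 6.

Farid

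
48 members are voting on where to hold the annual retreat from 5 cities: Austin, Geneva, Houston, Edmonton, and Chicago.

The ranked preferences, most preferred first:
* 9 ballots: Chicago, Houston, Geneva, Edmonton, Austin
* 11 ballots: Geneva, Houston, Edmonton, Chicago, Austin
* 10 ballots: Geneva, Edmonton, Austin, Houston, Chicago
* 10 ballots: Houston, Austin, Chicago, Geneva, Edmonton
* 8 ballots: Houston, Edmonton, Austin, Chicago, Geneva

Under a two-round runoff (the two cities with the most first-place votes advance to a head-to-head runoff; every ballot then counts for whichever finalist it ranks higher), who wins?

Round 1 first-place votes: Austin 0, Geneva 21, Houston 18, Edmonton 0, Chicago 9. Geneva and Houston advance.
Runoff: Geneva is ranked above Houston on 21 ballots, Houston above Geneva on 27.

Houston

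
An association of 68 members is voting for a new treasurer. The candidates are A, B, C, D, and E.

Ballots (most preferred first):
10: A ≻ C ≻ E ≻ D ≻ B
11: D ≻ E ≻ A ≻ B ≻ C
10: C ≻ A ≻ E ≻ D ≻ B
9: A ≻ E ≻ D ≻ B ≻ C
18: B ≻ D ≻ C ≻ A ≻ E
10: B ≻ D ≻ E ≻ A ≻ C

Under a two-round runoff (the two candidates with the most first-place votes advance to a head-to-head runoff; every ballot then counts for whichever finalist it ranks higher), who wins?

A

Round 1 first-place votes: A 19, B 28, C 10, D 11, E 0. B and A advance.
Runoff: B is ranked above A on 28 ballots, A above B on 40.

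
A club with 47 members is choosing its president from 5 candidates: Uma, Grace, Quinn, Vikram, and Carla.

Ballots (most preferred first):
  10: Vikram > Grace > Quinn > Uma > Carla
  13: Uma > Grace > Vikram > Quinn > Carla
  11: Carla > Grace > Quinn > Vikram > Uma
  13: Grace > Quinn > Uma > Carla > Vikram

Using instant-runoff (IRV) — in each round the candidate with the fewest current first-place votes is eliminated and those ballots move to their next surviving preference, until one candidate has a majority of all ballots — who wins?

Round 1: Uma 13, Grace 13, Quinn 0, Vikram 10, Carla 11. Quinn eliminated.
Round 2: Uma 13, Grace 13, Vikram 10, Carla 11. Vikram eliminated.
Round 3: Uma 13, Grace 23, Carla 11. Carla eliminated.
Round 4: Uma 13, Grace 34. Grace has a majority (≥24).

Grace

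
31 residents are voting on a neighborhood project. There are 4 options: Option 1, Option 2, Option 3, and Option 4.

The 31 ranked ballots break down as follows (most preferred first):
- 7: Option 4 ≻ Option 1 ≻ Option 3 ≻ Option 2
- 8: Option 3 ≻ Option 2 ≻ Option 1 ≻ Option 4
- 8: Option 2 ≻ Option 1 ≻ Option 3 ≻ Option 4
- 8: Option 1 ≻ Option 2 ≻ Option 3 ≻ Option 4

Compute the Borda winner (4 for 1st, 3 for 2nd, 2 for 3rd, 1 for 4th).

Option 1

Option 1: 7×3 + 8×2 + 8×3 + 8×4 = 93
Option 2: 7×1 + 8×3 + 8×4 + 8×3 = 87
Option 3: 7×2 + 8×4 + 8×2 + 8×2 = 78
Option 4: 7×4 + 8×1 + 8×1 + 8×1 = 52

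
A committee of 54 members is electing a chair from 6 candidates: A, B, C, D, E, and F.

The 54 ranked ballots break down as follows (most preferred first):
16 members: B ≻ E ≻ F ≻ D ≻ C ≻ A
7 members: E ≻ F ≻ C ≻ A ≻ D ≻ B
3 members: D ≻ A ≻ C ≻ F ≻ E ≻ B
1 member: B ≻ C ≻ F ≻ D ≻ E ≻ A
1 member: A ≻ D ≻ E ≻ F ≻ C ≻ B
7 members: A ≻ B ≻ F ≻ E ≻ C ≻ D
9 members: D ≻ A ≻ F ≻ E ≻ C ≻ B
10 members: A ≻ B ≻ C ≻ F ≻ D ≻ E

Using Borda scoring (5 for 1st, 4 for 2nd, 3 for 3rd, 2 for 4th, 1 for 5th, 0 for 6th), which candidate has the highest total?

F

A: 16×0 + 7×2 + 3×4 + 1×0 + 1×5 + 7×5 + 9×4 + 10×5 = 152
B: 16×5 + 7×0 + 3×0 + 1×5 + 1×0 + 7×4 + 9×0 + 10×4 = 153
C: 16×1 + 7×3 + 3×3 + 1×4 + 1×1 + 7×1 + 9×1 + 10×3 = 97
D: 16×2 + 7×1 + 3×5 + 1×2 + 1×4 + 7×0 + 9×5 + 10×1 = 115
E: 16×4 + 7×5 + 3×1 + 1×1 + 1×3 + 7×2 + 9×2 + 10×0 = 138
F: 16×3 + 7×4 + 3×2 + 1×3 + 1×2 + 7×3 + 9×3 + 10×2 = 155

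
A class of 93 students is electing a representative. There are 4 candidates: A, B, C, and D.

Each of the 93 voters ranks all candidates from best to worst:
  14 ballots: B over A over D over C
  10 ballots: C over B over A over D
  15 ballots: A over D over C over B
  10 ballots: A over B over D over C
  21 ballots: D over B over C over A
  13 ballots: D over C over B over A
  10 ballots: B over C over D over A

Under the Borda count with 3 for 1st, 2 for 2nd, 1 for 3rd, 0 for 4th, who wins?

B

A: 14×2 + 10×1 + 15×3 + 10×3 + 21×0 + 13×0 + 10×0 = 113
B: 14×3 + 10×2 + 15×0 + 10×2 + 21×2 + 13×1 + 10×3 = 167
C: 14×0 + 10×3 + 15×1 + 10×0 + 21×1 + 13×2 + 10×2 = 112
D: 14×1 + 10×0 + 15×2 + 10×1 + 21×3 + 13×3 + 10×1 = 166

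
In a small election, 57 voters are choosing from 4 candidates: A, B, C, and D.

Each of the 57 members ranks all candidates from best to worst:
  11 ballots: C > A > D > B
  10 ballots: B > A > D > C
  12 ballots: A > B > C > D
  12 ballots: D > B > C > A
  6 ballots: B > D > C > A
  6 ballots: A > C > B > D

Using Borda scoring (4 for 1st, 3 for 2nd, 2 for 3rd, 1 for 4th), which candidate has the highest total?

B

A: 11×3 + 10×3 + 12×4 + 12×1 + 6×1 + 6×4 = 153
B: 11×1 + 10×4 + 12×3 + 12×3 + 6×4 + 6×2 = 159
C: 11×4 + 10×1 + 12×2 + 12×2 + 6×2 + 6×3 = 132
D: 11×2 + 10×2 + 12×1 + 12×4 + 6×3 + 6×1 = 126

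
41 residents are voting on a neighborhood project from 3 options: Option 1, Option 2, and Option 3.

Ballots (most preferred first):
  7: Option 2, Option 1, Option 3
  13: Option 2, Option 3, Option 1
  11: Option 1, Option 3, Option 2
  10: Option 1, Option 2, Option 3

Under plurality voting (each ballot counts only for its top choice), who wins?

First-place votes: Option 1 21, Option 2 20, Option 3 0.

Option 1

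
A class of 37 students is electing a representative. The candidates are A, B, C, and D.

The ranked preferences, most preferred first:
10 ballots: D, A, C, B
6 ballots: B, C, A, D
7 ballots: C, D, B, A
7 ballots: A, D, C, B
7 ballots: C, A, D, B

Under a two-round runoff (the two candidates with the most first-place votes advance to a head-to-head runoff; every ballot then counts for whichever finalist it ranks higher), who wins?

C

Round 1 first-place votes: A 7, B 6, C 14, D 10. C and D advance.
Runoff: C is ranked above D on 20 ballots, D above C on 17.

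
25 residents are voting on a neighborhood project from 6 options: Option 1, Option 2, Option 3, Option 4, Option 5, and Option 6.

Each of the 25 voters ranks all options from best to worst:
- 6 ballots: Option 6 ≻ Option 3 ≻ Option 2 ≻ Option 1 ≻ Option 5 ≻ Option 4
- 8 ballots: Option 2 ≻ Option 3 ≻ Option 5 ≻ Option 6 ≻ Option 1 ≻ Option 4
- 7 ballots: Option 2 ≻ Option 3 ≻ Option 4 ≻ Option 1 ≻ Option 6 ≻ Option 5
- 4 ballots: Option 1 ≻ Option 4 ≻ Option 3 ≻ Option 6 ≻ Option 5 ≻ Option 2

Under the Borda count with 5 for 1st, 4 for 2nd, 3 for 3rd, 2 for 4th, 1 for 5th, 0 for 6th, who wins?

Option 3

Option 1: 6×2 + 8×1 + 7×2 + 4×5 = 54
Option 2: 6×3 + 8×5 + 7×5 + 4×0 = 93
Option 3: 6×4 + 8×4 + 7×4 + 4×3 = 96
Option 4: 6×0 + 8×0 + 7×3 + 4×4 = 37
Option 5: 6×1 + 8×3 + 7×0 + 4×1 = 34
Option 6: 6×5 + 8×2 + 7×1 + 4×2 = 61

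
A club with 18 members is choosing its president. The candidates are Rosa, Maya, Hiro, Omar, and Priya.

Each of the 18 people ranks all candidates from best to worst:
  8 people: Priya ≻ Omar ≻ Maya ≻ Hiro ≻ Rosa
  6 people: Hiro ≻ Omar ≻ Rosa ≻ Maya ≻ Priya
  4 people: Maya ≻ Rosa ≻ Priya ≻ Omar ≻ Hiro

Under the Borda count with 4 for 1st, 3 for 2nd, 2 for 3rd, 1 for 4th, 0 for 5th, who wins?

Rosa: 8×0 + 6×2 + 4×3 = 24
Maya: 8×2 + 6×1 + 4×4 = 38
Hiro: 8×1 + 6×4 + 4×0 = 32
Omar: 8×3 + 6×3 + 4×1 = 46
Priya: 8×4 + 6×0 + 4×2 = 40

Omar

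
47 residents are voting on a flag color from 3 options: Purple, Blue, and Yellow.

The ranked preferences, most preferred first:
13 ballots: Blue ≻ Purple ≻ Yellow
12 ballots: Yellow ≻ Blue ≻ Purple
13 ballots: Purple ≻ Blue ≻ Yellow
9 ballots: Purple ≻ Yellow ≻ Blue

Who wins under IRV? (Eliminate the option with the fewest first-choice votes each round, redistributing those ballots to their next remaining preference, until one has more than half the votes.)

Round 1: Purple 22, Blue 13, Yellow 12. Yellow eliminated.
Round 2: Purple 22, Blue 25. Blue has a majority (≥24).

Blue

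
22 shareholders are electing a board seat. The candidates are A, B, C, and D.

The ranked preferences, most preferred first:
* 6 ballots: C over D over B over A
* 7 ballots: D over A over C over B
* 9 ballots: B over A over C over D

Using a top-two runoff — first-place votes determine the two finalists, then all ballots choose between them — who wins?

D

Round 1 first-place votes: A 0, B 9, C 6, D 7. B and D advance.
Runoff: B is ranked above D on 9 ballots, D above B on 13.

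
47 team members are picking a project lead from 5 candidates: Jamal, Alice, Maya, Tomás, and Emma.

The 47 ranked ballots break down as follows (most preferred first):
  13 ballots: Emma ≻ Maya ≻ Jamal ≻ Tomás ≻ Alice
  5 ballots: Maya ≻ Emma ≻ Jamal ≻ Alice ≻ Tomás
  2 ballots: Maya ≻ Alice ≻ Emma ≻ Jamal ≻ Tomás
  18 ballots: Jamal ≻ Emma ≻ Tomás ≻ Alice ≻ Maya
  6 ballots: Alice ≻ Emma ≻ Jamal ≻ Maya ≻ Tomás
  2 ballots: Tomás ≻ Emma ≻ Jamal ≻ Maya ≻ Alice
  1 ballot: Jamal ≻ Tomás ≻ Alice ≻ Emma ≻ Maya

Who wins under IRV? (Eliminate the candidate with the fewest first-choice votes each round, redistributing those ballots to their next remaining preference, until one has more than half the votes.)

Emma

Round 1: Jamal 19, Alice 6, Maya 7, Tomás 2, Emma 13. Tomás eliminated.
Round 2: Jamal 19, Alice 6, Maya 7, Emma 15. Alice eliminated.
Round 3: Jamal 19, Maya 7, Emma 21. Maya eliminated.
Round 4: Jamal 19, Emma 28. Emma has a majority (≥24).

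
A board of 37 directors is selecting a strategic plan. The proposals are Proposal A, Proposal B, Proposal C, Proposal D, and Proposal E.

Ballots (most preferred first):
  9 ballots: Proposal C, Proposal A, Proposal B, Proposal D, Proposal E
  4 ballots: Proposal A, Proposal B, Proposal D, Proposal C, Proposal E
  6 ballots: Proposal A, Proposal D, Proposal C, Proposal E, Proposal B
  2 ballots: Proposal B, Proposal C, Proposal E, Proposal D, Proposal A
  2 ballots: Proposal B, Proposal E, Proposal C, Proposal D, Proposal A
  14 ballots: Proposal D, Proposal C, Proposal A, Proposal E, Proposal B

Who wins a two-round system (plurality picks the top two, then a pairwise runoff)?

Round 1 first-place votes: Proposal A 10, Proposal B 4, Proposal C 9, Proposal D 14, Proposal E 0. Proposal D and Proposal A advance.
Runoff: Proposal D is ranked above Proposal A on 18 ballots, Proposal A above Proposal D on 19.

Proposal A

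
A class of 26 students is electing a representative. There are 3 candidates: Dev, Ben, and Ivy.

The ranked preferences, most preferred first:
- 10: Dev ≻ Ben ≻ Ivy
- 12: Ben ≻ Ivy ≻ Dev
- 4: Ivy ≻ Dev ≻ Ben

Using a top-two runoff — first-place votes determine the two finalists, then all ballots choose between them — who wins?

Dev

Round 1 first-place votes: Dev 10, Ben 12, Ivy 4. Ben and Dev advance.
Runoff: Ben is ranked above Dev on 12 ballots, Dev above Ben on 14.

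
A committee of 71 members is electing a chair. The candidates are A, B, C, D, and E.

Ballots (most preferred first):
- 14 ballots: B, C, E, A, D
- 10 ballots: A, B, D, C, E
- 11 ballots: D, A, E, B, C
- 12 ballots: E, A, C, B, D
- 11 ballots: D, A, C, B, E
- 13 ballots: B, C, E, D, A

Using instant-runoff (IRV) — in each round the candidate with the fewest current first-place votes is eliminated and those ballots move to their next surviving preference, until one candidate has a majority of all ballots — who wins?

Round 1: A 10, B 27, C 0, D 22, E 12. C eliminated.
Round 2: A 10, B 27, D 22, E 12. A eliminated.
Round 3: B 37, D 22, E 12. B has a majority (≥36).

B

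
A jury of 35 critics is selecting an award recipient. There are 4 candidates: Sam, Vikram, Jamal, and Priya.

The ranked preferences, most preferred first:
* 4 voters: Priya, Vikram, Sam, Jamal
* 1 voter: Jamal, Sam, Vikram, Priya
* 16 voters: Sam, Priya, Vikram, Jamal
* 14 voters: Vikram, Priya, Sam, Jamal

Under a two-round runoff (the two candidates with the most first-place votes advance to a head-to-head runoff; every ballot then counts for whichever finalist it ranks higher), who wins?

Vikram

Round 1 first-place votes: Sam 16, Vikram 14, Jamal 1, Priya 4. Sam and Vikram advance.
Runoff: Sam is ranked above Vikram on 17 ballots, Vikram above Sam on 18.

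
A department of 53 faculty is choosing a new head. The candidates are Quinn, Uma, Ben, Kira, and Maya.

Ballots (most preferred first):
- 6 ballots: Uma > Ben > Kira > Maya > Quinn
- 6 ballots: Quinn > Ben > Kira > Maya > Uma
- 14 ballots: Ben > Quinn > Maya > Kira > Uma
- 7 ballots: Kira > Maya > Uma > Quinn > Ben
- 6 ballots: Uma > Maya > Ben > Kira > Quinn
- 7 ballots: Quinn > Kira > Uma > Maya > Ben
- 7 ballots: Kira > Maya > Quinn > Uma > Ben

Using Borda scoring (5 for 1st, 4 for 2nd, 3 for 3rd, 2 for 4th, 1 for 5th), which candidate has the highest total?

Kira

Quinn: 6×1 + 6×5 + 14×4 + 7×2 + 6×1 + 7×5 + 7×3 = 168
Uma: 6×5 + 6×1 + 14×1 + 7×3 + 6×5 + 7×3 + 7×2 = 136
Ben: 6×4 + 6×4 + 14×5 + 7×1 + 6×3 + 7×1 + 7×1 = 157
Kira: 6×3 + 6×3 + 14×2 + 7×5 + 6×2 + 7×4 + 7×5 = 174
Maya: 6×2 + 6×2 + 14×3 + 7×4 + 6×4 + 7×2 + 7×4 = 160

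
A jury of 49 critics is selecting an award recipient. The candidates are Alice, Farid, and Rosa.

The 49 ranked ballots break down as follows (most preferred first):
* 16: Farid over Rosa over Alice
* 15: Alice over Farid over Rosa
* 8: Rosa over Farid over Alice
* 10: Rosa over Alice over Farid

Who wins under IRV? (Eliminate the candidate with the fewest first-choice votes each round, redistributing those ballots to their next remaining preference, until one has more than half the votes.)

Round 1: Alice 15, Farid 16, Rosa 18. Alice eliminated.
Round 2: Farid 31, Rosa 18. Farid has a majority (≥25).

Farid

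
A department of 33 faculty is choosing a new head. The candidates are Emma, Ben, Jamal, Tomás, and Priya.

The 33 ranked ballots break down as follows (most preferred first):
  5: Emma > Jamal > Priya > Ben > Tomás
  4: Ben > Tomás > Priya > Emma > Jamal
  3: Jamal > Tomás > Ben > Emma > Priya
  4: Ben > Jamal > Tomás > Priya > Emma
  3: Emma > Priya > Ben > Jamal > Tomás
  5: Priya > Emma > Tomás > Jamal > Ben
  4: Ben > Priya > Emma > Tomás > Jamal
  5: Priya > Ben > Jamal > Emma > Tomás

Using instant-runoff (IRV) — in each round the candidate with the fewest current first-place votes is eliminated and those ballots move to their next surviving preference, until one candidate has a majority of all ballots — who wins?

Priya

Round 1: Emma 8, Ben 12, Jamal 3, Tomás 0, Priya 10. Tomás eliminated.
Round 2: Emma 8, Ben 12, Jamal 3, Priya 10. Jamal eliminated.
Round 3: Emma 8, Ben 15, Priya 10. Emma eliminated.
Round 4: Ben 15, Priya 18. Priya has a majority (≥17).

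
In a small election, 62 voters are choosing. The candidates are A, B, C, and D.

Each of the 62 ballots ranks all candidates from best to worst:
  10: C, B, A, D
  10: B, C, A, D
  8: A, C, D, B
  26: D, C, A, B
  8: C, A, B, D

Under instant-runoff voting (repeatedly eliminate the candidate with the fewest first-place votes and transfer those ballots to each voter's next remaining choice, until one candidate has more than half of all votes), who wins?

Round 1: A 8, B 10, C 18, D 26. A eliminated.
Round 2: B 10, C 26, D 26. B eliminated.
Round 3: C 36, D 26. C has a majority (≥32).

C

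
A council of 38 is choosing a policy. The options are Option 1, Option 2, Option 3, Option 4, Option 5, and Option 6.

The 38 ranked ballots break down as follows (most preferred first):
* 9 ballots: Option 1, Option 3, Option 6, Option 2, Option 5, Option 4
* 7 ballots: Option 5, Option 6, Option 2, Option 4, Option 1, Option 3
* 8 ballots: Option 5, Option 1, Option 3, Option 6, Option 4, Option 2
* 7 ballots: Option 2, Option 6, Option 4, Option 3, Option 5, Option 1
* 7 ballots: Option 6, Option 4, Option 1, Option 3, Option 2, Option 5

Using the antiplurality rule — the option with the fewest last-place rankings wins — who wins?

Option 6

Last-place votes: Option 1 7, Option 2 8, Option 3 7, Option 4 9, Option 5 7, Option 6 0.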